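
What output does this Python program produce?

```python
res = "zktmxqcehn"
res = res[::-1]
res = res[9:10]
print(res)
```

reverse → 'nhecqxmtkz'
slice [9:10] → 'z'

z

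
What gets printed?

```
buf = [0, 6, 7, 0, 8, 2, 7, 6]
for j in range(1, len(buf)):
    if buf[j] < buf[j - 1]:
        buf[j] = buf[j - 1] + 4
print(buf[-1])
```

j=1: 6>=0, unchanged → [0, 6, 7, 0, 8, 2, 7, 6]
j=2: 7>=6, unchanged → [0, 6, 7, 0, 8, 2, 7, 6]
j=3: 0<7, buf[3] = 7+4 = 11 → [0, 6, 7, 11, 8, 2, 7, 6]
j=4: 8<11, buf[4] = 11+4 = 15 → [0, 6, 7, 11, 15, 2, 7, 6]
j=5: 2<15, buf[5] = 15+4 = 19 → [0, 6, 7, 11, 15, 19, 7, 6]
j=6: 7<19, buf[6] = 19+4 = 23 → [0, 6, 7, 11, 15, 19, 23, 6]
j=7: 6<23, buf[7] = 23+4 = 27 → [0, 6, 7, 11, 15, 19, 23, 27]

27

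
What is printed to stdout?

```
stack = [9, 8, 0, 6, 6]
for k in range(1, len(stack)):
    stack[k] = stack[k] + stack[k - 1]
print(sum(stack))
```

k=1: stack[1] = 8+9 = 17 → [9, 17, 0, 6, 6]
k=2: stack[2] = 0+17 = 17 → [9, 17, 17, 6, 6]
k=3: stack[3] = 6+17 = 23 → [9, 17, 17, 23, 6]
k=4: stack[4] = 6+23 = 29 → [9, 17, 17, 23, 29]
sum = 95

95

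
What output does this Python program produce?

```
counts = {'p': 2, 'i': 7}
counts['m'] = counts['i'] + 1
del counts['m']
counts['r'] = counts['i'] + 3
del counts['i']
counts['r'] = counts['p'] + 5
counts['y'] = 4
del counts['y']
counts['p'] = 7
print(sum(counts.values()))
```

counts['m'] = counts['i']+1 = 8 → {'p': 2, 'i': 7, 'm': 8}
del 'm' → {'p': 2, 'i': 7}
counts['r'] = counts['i']+3 = 10 → {'p': 2, 'i': 7, 'r': 10}
del 'i' → {'p': 2, 'r': 10}
counts['r'] = counts['p']+5 = 7 → {'p': 2, 'r': 7}
counts['y'] = 4 → {'p': 2, 'r': 7, 'y': 4}
del 'y' → {'p': 2, 'r': 7}
counts['p'] = 7 → {'p': 7, 'r': 7}
sum of values = 14

14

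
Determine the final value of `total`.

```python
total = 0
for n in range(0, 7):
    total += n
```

n=0: total = 0+0 = 0
n=1: total = 0+1 = 1
n=2: total = 1+2 = 3
n=3: total = 3+3 = 6
n=4: total = 6+4 = 10
n=5: total = 10+5 = 15
n=6: total = 15+6 = 21

21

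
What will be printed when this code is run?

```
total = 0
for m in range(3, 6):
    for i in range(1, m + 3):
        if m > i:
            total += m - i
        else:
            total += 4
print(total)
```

m=3,i=1: 3>1, total = 0+2 = 2
m=3,i=2: 3>2, total = 2+1 = 3
m=3,i=3: not 3>3, total = 3+4 = 7
m=3,i=4: not 3>4, total = 7+4 = 11
m=3,i=5: not 3>5, total = 11+4 = 15
m=4,i=1: 4>1, total = 15+3 = 18
m=4,i=2: 4>2, total = 18+2 = 20
m=4,i=3: 4>3, total = 20+1 = 21
m=4,i=4: not 4>4, total = 21+4 = 25
m=4,i=5: not 4>5, total = 25+4 = 29
m=4,i=6: not 4>6, total = 29+4 = 33
m=5,i=1: 5>1, total = 33+4 = 37
m=5,i=2: 5>2, total = 37+3 = 40
m=5,i=3: 5>3, total = 40+2 = 42
m=5,i=4: 5>4, total = 42+1 = 43
m=5,i=5: not 5>5, total = 43+4 = 47
m=5,i=6: not 5>6, total = 47+4 = 51
m=5,i=7: not 5>7, total = 51+4 = 55

55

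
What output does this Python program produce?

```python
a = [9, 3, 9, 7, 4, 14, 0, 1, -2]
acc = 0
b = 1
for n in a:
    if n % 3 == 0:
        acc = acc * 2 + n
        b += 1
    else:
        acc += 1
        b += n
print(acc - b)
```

81

n=9: %3==0, acc = 0*2+9 = 9; b=2
n=3: %3==0, acc = 9*2+3 = 21; b=3
n=9: %3==0, acc = 21*2+9 = 51; b=4
n=7: not %3==0, acc = 51+1 = 52; b=11
n=4: not %3==0, acc = 52+1 = 53; b=15
n=14: not %3==0, acc = 53+1 = 54; b=29
n=0: %3==0, acc = 54*2+0 = 108; b=30
n=1: not %3==0, acc = 108+1 = 109; b=31
n=-2: not %3==0, acc = 109+1 = 110; b=29
acc-b = 110-29 = 81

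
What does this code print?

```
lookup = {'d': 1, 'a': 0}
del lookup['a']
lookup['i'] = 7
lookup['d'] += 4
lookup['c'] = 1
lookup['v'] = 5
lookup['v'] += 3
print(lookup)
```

del 'a' → {'d': 1}
lookup['i'] = 7 → {'d': 1, 'i': 7}
lookup['d'] = 1+4 = 5 → {'d': 5, 'i': 7}
lookup['c'] = 1 → {'d': 5, 'i': 7, 'c': 1}
lookup['v'] = 5 → {'d': 5, 'i': 7, 'c': 1, 'v': 5}
lookup['v'] = 5+3 = 8 → {'d': 5, 'i': 7, 'c': 1, 'v': 8}

{'d': 5, 'i': 7, 'c': 1, 'v': 8}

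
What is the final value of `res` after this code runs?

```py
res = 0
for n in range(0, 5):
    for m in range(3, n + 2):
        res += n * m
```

75

n=2,m=3: res = 0+6 = 6
n=3,m=3: res = 6+9 = 15
n=3,m=4: res = 15+12 = 27
n=4,m=3: res = 27+12 = 39
n=4,m=4: res = 39+16 = 55
n=4,m=5: res = 55+20 = 75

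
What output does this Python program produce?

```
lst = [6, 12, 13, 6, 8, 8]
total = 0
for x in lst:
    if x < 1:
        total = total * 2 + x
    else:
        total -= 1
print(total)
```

x=6: not <1, total = 0-1 = -1
x=12: not <1, total = (-1)-1 = -2
x=13: not <1, total = (-2)-1 = -3
x=6: not <1, total = (-3)-1 = -4
x=8: not <1, total = (-4)-1 = -5
x=8: not <1, total = (-5)-1 = -6

-6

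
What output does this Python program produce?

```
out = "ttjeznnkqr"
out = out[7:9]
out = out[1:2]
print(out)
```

slice [7:9] → 'kq'
slice [1:2] → 'q'

q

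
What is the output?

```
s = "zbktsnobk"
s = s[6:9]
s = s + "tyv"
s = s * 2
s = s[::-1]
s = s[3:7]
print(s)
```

slice [6:9] → 'obk'
+ 'tyv' → 'obktyv'
repeat ×2 → 'obktyvobktyv'
reverse → 'vytkbovytkbo'
slice [3:7] → 'kbov'

kbov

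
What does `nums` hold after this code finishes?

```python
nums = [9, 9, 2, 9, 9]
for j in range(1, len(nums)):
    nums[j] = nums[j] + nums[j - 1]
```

[9, 18, 20, 29, 38]

j=1: nums[1] = 9+9 = 18 → [9, 18, 2, 9, 9]
j=2: nums[2] = 2+18 = 20 → [9, 18, 20, 9, 9]
j=3: nums[3] = 9+20 = 29 → [9, 18, 20, 29, 9]
j=4: nums[4] = 9+29 = 38 → [9, 18, 20, 29, 38]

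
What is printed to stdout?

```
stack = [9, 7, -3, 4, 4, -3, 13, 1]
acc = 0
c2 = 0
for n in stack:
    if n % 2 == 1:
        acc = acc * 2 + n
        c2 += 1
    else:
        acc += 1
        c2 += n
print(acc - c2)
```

n=9: odd, acc = 0*2+9 = 9; c2=1
n=7: odd, acc = 9*2+7 = 25; c2=2
n=-3: odd, acc = 25*2+(-3) = 47; c2=3
n=4: not odd, acc = 47+1 = 48; c2=7
n=4: not odd, acc = 48+1 = 49; c2=11
n=-3: odd, acc = 49*2+(-3) = 95; c2=12
n=13: odd, acc = 95*2+13 = 203; c2=13
n=1: odd, acc = 203*2+1 = 407; c2=14
acc-c2 = 407-14 = 393

393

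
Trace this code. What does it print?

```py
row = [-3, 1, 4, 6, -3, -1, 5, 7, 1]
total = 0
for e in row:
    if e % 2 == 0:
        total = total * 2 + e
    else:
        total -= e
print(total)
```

13

e=-3: not even, total = 0-(-3) = 3
e=1: not even, total = 3-1 = 2
e=4: even, total = 2*2+4 = 8
e=6: even, total = 8*2+6 = 22
e=-3: not even, total = 22-(-3) = 25
e=-1: not even, total = 25-(-1) = 26
e=5: not even, total = 26-5 = 21
e=7: not even, total = 21-7 = 14
e=1: not even, total = 14-1 = 13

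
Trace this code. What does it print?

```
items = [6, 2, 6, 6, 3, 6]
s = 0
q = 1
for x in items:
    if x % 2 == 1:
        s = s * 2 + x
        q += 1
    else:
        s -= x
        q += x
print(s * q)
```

x=6: not odd, s = 0-6 = -6; q=7
x=2: not odd, s = (-6)-2 = -8; q=9
x=6: not odd, s = (-8)-6 = -14; q=15
x=6: not odd, s = (-14)-6 = -20; q=21
x=3: odd, s = (-20)*2+3 = -37; q=22
x=6: not odd, s = (-37)-6 = -43; q=28
s*q = (-43)*28 = -1204

-1204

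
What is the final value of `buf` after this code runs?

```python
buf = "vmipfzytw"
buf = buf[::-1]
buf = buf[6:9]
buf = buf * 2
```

'imvimv'

reverse → 'wtyzfpimv'
slice [6:9] → 'imv'
repeat ×2 → 'imvimv'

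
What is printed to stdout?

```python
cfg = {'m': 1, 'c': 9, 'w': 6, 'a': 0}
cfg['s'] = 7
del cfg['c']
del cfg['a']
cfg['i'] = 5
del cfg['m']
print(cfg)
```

{'w': 6, 's': 7, 'i': 5}

cfg['s'] = 7 → {'m': 1, 'c': 9, 'w': 6, 'a': 0, 's': 7}
del 'c' → {'m': 1, 'w': 6, 'a': 0, 's': 7}
del 'a' → {'m': 1, 'w': 6, 's': 7}
cfg['i'] = 5 → {'m': 1, 'w': 6, 's': 7, 'i': 5}
del 'm' → {'w': 6, 's': 7, 'i': 5}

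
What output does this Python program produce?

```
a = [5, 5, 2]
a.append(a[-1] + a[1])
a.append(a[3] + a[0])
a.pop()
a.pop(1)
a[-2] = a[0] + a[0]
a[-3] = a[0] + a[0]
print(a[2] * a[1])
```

70

append a[-1]+a[1] = 2+5 = 7 → [5, 5, 2, 7]
append a[3]+a[0] = 7+5 = 12 → [5, 5, 2, 7, 12]
pop() removes 12 → [5, 5, 2, 7]
pop(1) removes 5 → [5, 2, 7]
a[-2] = a[0]+a[0] = 5+5 = 10 → [5, 10, 7]
a[-3] = a[0]+a[0] = 5+5 = 10 → [10, 10, 7]
a[2]*a[1] = 7*10 = 70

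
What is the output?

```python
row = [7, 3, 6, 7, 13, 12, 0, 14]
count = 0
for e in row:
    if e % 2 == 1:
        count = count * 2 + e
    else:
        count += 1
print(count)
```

e=7: odd, count = 0*2+7 = 7
e=3: odd, count = 7*2+3 = 17
e=6: not odd, count = 17+1 = 18
e=7: odd, count = 18*2+7 = 43
e=13: odd, count = 43*2+13 = 99
e=12: not odd, count = 99+1 = 100
e=0: not odd, count = 100+1 = 101
e=14: not odd, count = 101+1 = 102

102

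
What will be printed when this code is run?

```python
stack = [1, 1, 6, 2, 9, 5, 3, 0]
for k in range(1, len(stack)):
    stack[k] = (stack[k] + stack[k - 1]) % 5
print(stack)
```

k=1: stack[1] = (1+1)%5 = 2 → [1, 2, 6, 2, 9, 5, 3, 0]
k=2: stack[2] = (6+2)%5 = 3 → [1, 2, 3, 2, 9, 5, 3, 0]
k=3: stack[3] = (2+3)%5 = 0 → [1, 2, 3, 0, 9, 5, 3, 0]
k=4: stack[4] = (9+0)%5 = 4 → [1, 2, 3, 0, 4, 5, 3, 0]
k=5: stack[5] = (5+4)%5 = 4 → [1, 2, 3, 0, 4, 4, 3, 0]
k=6: stack[6] = (3+4)%5 = 2 → [1, 2, 3, 0, 4, 4, 2, 0]
k=7: stack[7] = (0+2)%5 = 2 → [1, 2, 3, 0, 4, 4, 2, 2]

[1, 2, 3, 0, 4, 4, 2, 2]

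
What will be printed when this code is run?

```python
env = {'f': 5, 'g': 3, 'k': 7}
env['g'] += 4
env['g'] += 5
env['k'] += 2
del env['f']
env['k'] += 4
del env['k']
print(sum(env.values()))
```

env['g'] = 3+4 = 7 → {'f': 5, 'g': 7, 'k': 7}
env['g'] = 7+5 = 12 → {'f': 5, 'g': 12, 'k': 7}
env['k'] = 7+2 = 9 → {'f': 5, 'g': 12, 'k': 9}
del 'f' → {'g': 12, 'k': 9}
env['k'] = 9+4 = 13 → {'g': 12, 'k': 13}
del 'k' → {'g': 12}
sum of values = 12

12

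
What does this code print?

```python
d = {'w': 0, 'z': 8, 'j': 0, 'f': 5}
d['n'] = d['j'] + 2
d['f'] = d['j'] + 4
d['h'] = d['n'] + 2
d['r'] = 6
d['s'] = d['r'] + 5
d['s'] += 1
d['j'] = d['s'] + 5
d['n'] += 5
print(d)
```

d['n'] = d['j']+2 = 2 → {'w': 0, 'z': 8, 'j': 0, 'f': 5, 'n': 2}
d['f'] = d['j']+4 = 4 → {'w': 0, 'z': 8, 'j': 0, 'f': 4, 'n': 2}
d['h'] = d['n']+2 = 4 → {'w': 0, 'z': 8, 'j': 0, 'f': 4, 'n': 2, 'h': 4}
d['r'] = 6 → {'w': 0, 'z': 8, 'j': 0, 'f': 4, 'n': 2, 'h': 4, 'r': 6}
d['s'] = d['r']+5 = 11 → {'w': 0, 'z': 8, 'j': 0, 'f': 4, 'n': 2, 'h': 4, 'r': 6, 's': 11}
d['s'] = 11+1 = 12 → {'w': 0, 'z': 8, 'j': 0, 'f': 4, 'n': 2, 'h': 4, 'r': 6, 's': 12}
d['j'] = d['s']+5 = 17 → {'w': 0, 'z': 8, 'j': 17, 'f': 4, 'n': 2, 'h': 4, 'r': 6, 's': 12}
d['n'] = 2+5 = 7 → {'w': 0, 'z': 8, 'j': 17, 'f': 4, 'n': 7, 'h': 4, 'r': 6, 's': 12}

{'w': 0, 'z': 8, 'j': 17, 'f': 4, 'n': 7, 'h': 4, 'r': 6, 's': 12}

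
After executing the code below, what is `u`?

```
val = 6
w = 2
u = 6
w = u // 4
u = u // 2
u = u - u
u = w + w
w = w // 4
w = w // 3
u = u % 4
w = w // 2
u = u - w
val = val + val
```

w = 6//4 = 1
u = 6//2 = 3
u = 3-3 = 0
u = 1+1 = 2
w = 1//4 = 0
w = 0//3 = 0
u = 2%4 = 2
w = 0//2 = 0
u = 2-0 = 2
val = 6+6 = 12

2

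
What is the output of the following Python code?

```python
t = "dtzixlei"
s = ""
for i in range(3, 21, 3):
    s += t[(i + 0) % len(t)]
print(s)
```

i=3: add t[3]='i' → 'i'
i=6: add t[6]='e' → 'ie'
i=9: add t[1]='t' → 'iet'
i=12: add t[4]='x' → 'ietx'
i=15: add t[7]='i' → 'ietxi'
i=18: add t[2]='z' → 'ietxiz'

ietxiz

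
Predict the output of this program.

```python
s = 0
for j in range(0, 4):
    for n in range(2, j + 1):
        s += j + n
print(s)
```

15

j=2,n=2: s = 0+4 = 4
j=3,n=2: s = 4+5 = 9
j=3,n=3: s = 9+6 = 15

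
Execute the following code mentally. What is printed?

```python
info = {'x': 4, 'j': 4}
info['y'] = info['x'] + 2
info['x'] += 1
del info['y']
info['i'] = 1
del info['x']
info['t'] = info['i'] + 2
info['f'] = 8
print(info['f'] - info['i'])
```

info['y'] = info['x']+2 = 6 → {'x': 4, 'j': 4, 'y': 6}
info['x'] = 4+1 = 5 → {'x': 5, 'j': 4, 'y': 6}
del 'y' → {'x': 5, 'j': 4}
info['i'] = 1 → {'x': 5, 'j': 4, 'i': 1}
del 'x' → {'j': 4, 'i': 1}
info['t'] = info['i']+2 = 3 → {'j': 4, 'i': 1, 't': 3}
info['f'] = 8 → {'j': 4, 'i': 1, 't': 3, 'f': 8}
info['f']-info['i'] = 8-1 = 7

7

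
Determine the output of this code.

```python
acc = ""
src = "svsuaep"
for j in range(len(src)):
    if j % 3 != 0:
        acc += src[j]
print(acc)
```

vsae

j=0: skip
j=1: add 'v' → 'v'
j=2: add 's' → 'vs'
j=3: skip
j=4: add 'a' → 'vsa'
j=5: add 'e' → 'vsae'
j=6: skip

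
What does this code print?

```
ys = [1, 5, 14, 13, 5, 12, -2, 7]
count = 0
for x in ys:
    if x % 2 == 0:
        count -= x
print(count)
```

x=1: not even
x=5: not even
x=14: even, count = 0-14 = -14
x=13: not even
x=5: not even
x=12: even, count = (-14)-12 = -26
x=-2: even, count = (-26)-(-2) = -24
x=7: not even

-24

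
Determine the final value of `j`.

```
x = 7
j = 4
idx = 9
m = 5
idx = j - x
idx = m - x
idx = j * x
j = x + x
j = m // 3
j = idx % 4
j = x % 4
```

3

idx = 4-7 = -3
idx = 5-7 = -2
idx = 4*7 = 28
j = 7+7 = 14
j = 5//3 = 1
j = 28%4 = 0
j = 7%4 = 3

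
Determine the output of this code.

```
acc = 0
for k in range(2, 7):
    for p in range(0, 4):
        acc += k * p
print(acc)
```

120

k=2,p=0: acc = 0+0 = 0
k=2,p=1: acc = 0+2 = 2
k=2,p=2: acc = 2+4 = 6
k=2,p=3: acc = 6+6 = 12
k=3,p=0: acc = 12+0 = 12
k=3,p=1: acc = 12+3 = 15
k=3,p=2: acc = 15+6 = 21
k=3,p=3: acc = 21+9 = 30
k=4,p=0: acc = 30+0 = 30
k=4,p=1: acc = 30+4 = 34
k=4,p=2: acc = 34+8 = 42
k=4,p=3: acc = 42+12 = 54
k=5,p=0: acc = 54+0 = 54
k=5,p=1: acc = 54+5 = 59
k=5,p=2: acc = 59+10 = 69
k=5,p=3: acc = 69+15 = 84
k=6,p=0: acc = 84+0 = 84
k=6,p=1: acc = 84+6 = 90
k=6,p=2: acc = 90+12 = 102
k=6,p=3: acc = 102+18 = 120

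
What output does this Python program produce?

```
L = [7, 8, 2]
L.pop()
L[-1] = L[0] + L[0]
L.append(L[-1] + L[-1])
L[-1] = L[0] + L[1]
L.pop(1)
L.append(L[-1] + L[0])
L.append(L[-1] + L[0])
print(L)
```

[7, 21, 28, 35]

pop() removes 2 → [7, 8]
L[-1] = L[0]+L[0] = 7+7 = 14 → [7, 14]
append L[-1]+L[-1] = 14+14 = 28 → [7, 14, 28]
L[-1] = L[0]+L[1] = 7+14 = 21 → [7, 14, 21]
pop(1) removes 14 → [7, 21]
append L[-1]+L[0] = 21+7 = 28 → [7, 21, 28]
append L[-1]+L[0] = 28+7 = 35 → [7, 21, 28, 35]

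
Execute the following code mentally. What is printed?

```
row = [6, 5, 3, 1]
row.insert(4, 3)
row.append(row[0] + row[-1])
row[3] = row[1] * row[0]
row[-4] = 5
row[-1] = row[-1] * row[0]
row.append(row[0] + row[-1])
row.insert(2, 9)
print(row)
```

[6, 5, 9, 5, 30, 3, 54, 60]

insert 3 at 4 → [6, 5, 3, 1, 3]
append row[0]+row[-1] = 6+3 = 9 → [6, 5, 3, 1, 3, 9]
row[3] = row[1]*row[0] = 5*6 = 30 → [6, 5, 3, 30, 3, 9]
row[-4] = 5 → [6, 5, 5, 30, 3, 9]
row[-1] = row[-1]*row[0] = 9*6 = 54 → [6, 5, 5, 30, 3, 54]
append row[0]+row[-1] = 6+54 = 60 → [6, 5, 5, 30, 3, 54, 60]
insert 9 at 2 → [6, 5, 9, 5, 30, 3, 54, 60]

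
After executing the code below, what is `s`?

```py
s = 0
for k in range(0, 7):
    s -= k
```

-21

k=0: s = 0-0 = 0
k=1: s = 0-1 = -1
k=2: s = (-1)-2 = -3
k=3: s = (-3)-3 = -6
k=4: s = (-6)-4 = -10
k=5: s = (-10)-5 = -15
k=6: s = (-15)-6 = -21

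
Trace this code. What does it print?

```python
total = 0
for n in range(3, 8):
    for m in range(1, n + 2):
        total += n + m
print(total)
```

n=3,m=1: total = 0+4 = 4
n=3,m=2: total = 4+5 = 9
n=3,m=3: total = 9+6 = 15
n=3,m=4: total = 15+7 = 22
n=4,m=1: total = 22+5 = 27
n=4,m=2: total = 27+6 = 33
n=4,m=3: total = 33+7 = 40
n=4,m=4: total = 40+8 = 48
n=4,m=5: total = 48+9 = 57
n=5,m=1: total = 57+6 = 63
n=5,m=2: total = 63+7 = 70
n=5,m=3: total = 70+8 = 78
n=5,m=4: total = 78+9 = 87
n=5,m=5: total = 87+10 = 97
n=5,m=6: total = 97+11 = 108
n=6,m=1: total = 108+7 = 115
n=6,m=2: total = 115+8 = 123
n=6,m=3: total = 123+9 = 132
n=6,m=4: total = 132+10 = 142
n=6,m=5: total = 142+11 = 153
n=6,m=6: total = 153+12 = 165
n=6,m=7: total = 165+13 = 178
n=7,m=1: total = 178+8 = 186
n=7,m=2: total = 186+9 = 195
n=7,m=3: total = 195+10 = 205
n=7,m=4: total = 205+11 = 216
n=7,m=5: total = 216+12 = 228
n=7,m=6: total = 228+13 = 241
n=7,m=7: total = 241+14 = 255
n=7,m=8: total = 255+15 = 270

270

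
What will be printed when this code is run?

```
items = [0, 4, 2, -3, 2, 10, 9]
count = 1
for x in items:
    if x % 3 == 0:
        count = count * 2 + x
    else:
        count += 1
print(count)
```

23

x=0: %3==0, count = 1*2+0 = 2
x=4: not %3==0, count = 2+1 = 3
x=2: not %3==0, count = 3+1 = 4
x=-3: %3==0, count = 4*2+(-3) = 5
x=2: not %3==0, count = 5+1 = 6
x=10: not %3==0, count = 6+1 = 7
x=9: %3==0, count = 7*2+9 = 23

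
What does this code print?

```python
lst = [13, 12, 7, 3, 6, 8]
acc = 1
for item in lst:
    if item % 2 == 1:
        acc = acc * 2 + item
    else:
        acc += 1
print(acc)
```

83

item=13: odd, acc = 1*2+13 = 15
item=12: not odd, acc = 15+1 = 16
item=7: odd, acc = 16*2+7 = 39
item=3: odd, acc = 39*2+3 = 81
item=6: not odd, acc = 81+1 = 82
item=8: not odd, acc = 82+1 = 83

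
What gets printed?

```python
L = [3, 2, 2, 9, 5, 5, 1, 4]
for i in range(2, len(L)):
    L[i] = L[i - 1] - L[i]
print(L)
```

[3, 2, 0, -9, -14, -19, -20, -24]

i=2: L[2] = 2-2 = 0 → [3, 2, 0, 9, 5, 5, 1, 4]
i=3: L[3] = 0-9 = -9 → [3, 2, 0, -9, 5, 5, 1, 4]
i=4: L[4] = (-9)-5 = -14 → [3, 2, 0, -9, -14, 5, 1, 4]
i=5: L[5] = (-14)-5 = -19 → [3, 2, 0, -9, -14, -19, 1, 4]
i=6: L[6] = (-19)-1 = -20 → [3, 2, 0, -9, -14, -19, -20, 4]
i=7: L[7] = (-20)-4 = -24 → [3, 2, 0, -9, -14, -19, -20, -24]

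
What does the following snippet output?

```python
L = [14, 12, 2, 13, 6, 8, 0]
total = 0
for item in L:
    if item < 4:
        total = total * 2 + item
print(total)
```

4

item=14: not <4
item=12: not <4
item=2: <4, total = 0*2+2 = 2
item=13: not <4
item=6: not <4
item=8: not <4
item=0: <4, total = 2*2+0 = 4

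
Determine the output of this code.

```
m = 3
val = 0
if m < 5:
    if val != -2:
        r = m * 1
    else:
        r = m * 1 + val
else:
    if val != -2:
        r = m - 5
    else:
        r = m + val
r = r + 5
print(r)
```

8

m=3, val=0
m < 5 is True; val != -2 is True
→ r = m * 1 = 3
r = 3+5 = 8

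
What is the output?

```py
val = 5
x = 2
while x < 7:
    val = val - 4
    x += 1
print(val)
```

x=2: val = 5-4 = 1
x=3: val = 1-4 = -3
x=4: val = (-3)-4 = -7
x=5: val = (-7)-4 = -11
x=6: val = (-11)-4 = -15

-15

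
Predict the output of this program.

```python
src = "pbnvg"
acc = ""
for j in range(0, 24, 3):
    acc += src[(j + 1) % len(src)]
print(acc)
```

bgnpvbgn

j=0: add src[1]='b' → 'b'
j=3: add src[4]='g' → 'bg'
j=6: add src[2]='n' → 'bgn'
j=9: add src[0]='p' → 'bgnp'
j=12: add src[3]='v' → 'bgnpv'
j=15: add src[1]='b' → 'bgnpvb'
j=18: add src[4]='g' → 'bgnpvbg'
j=21: add src[2]='n' → 'bgnpvbgn'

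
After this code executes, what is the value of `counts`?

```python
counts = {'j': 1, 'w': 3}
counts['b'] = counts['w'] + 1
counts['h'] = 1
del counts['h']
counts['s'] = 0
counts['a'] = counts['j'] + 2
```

counts['b'] = counts['w']+1 = 4 → {'j': 1, 'w': 3, 'b': 4}
counts['h'] = 1 → {'j': 1, 'w': 3, 'b': 4, 'h': 1}
del 'h' → {'j': 1, 'w': 3, 'b': 4}
counts['s'] = 0 → {'j': 1, 'w': 3, 'b': 4, 's': 0}
counts['a'] = counts['j']+2 = 3 → {'j': 1, 'w': 3, 'b': 4, 's': 0, 'a': 3}

{'j': 1, 'w': 3, 'b': 4, 's': 0, 'a': 3}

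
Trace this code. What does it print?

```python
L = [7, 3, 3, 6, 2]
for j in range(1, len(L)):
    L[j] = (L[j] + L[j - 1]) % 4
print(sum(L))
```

j=1: L[1] = (3+7)%4 = 2 → [7, 2, 3, 6, 2]
j=2: L[2] = (3+2)%4 = 1 → [7, 2, 1, 6, 2]
j=3: L[3] = (6+1)%4 = 3 → [7, 2, 1, 3, 2]
j=4: L[4] = (2+3)%4 = 1 → [7, 2, 1, 3, 1]
sum = 14

14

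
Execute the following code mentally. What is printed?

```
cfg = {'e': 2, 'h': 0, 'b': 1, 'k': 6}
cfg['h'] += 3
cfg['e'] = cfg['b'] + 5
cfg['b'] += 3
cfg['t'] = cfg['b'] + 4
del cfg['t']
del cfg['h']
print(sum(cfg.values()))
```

16

cfg['h'] = 0+3 = 3 → {'e': 2, 'h': 3, 'b': 1, 'k': 6}
cfg['e'] = cfg['b']+5 = 6 → {'e': 6, 'h': 3, 'b': 1, 'k': 6}
cfg['b'] = 1+3 = 4 → {'e': 6, 'h': 3, 'b': 4, 'k': 6}
cfg['t'] = cfg['b']+4 = 8 → {'e': 6, 'h': 3, 'b': 4, 'k': 6, 't': 8}
del 't' → {'e': 6, 'h': 3, 'b': 4, 'k': 6}
del 'h' → {'e': 6, 'b': 4, 'k': 6}
sum of values = 16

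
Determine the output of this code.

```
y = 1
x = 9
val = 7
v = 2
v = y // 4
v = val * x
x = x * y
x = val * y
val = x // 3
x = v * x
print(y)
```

v = 1//4 = 0
v = 7*9 = 63
x = 9*1 = 9
x = 7*1 = 7
val = 7//3 = 2
x = 63*7 = 441

1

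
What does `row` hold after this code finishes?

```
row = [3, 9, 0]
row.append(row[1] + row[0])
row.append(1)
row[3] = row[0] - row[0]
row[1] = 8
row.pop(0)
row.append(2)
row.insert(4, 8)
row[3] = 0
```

append row[1]+row[0] = 9+3 = 12 → [3, 9, 0, 12]
append 1 → [3, 9, 0, 12, 1]
row[3] = row[0]-row[0] = 3-3 = 0 → [3, 9, 0, 0, 1]
row[1] = 8 → [3, 8, 0, 0, 1]
pop(0) removes 3 → [8, 0, 0, 1]
append 2 → [8, 0, 0, 1, 2]
insert 8 at 4 → [8, 0, 0, 1, 8, 2]
row[3] = 0 → [8, 0, 0, 0, 8, 2]

[8, 0, 0, 0, 8, 2]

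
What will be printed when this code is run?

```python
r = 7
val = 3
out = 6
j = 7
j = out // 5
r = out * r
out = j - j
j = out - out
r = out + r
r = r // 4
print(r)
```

10

j = 6//5 = 1
r = 6*7 = 42
out = 1-1 = 0
j = 0-0 = 0
r = 0+42 = 42
r = 42//4 = 10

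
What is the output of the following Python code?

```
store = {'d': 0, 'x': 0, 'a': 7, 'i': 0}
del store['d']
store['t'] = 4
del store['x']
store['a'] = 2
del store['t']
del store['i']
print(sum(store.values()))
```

del 'd' → {'x': 0, 'a': 7, 'i': 0}
store['t'] = 4 → {'x': 0, 'a': 7, 'i': 0, 't': 4}
del 'x' → {'a': 7, 'i': 0, 't': 4}
store['a'] = 2 → {'a': 2, 'i': 0, 't': 4}
del 't' → {'a': 2, 'i': 0}
del 'i' → {'a': 2}
sum of values = 2

2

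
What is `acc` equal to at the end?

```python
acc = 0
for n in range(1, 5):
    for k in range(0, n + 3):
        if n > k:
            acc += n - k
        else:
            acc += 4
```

68

n=1,k=0: 1>0, acc = 0+1 = 1
n=1,k=1: not 1>1, acc = 1+4 = 5
n=1,k=2: not 1>2, acc = 5+4 = 9
n=1,k=3: not 1>3, acc = 9+4 = 13
n=2,k=0: 2>0, acc = 13+2 = 15
n=2,k=1: 2>1, acc = 15+1 = 16
n=2,k=2: not 2>2, acc = 16+4 = 20
n=2,k=3: not 2>3, acc = 20+4 = 24
n=2,k=4: not 2>4, acc = 24+4 = 28
n=3,k=0: 3>0, acc = 28+3 = 31
n=3,k=1: 3>1, acc = 31+2 = 33
n=3,k=2: 3>2, acc = 33+1 = 34
n=3,k=3: not 3>3, acc = 34+4 = 38
n=3,k=4: not 3>4, acc = 38+4 = 42
n=3,k=5: not 3>5, acc = 42+4 = 46
n=4,k=0: 4>0, acc = 46+4 = 50
n=4,k=1: 4>1, acc = 50+3 = 53
n=4,k=2: 4>2, acc = 53+2 = 55
n=4,k=3: 4>3, acc = 55+1 = 56
n=4,k=4: not 4>4, acc = 56+4 = 60
n=4,k=5: not 4>5, acc = 60+4 = 64
n=4,k=6: not 4>6, acc = 64+4 = 68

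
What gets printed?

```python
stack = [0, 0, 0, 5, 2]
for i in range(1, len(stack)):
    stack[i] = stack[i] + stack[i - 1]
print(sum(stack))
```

i=1: stack[1] = 0+0 = 0 → [0, 0, 0, 5, 2]
i=2: stack[2] = 0+0 = 0 → [0, 0, 0, 5, 2]
i=3: stack[3] = 5+0 = 5 → [0, 0, 0, 5, 2]
i=4: stack[4] = 2+5 = 7 → [0, 0, 0, 5, 7]
sum = 12

12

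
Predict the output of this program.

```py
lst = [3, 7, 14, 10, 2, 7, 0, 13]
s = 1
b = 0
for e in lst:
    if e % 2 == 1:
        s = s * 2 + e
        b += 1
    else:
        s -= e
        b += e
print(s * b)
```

e=3: odd, s = 1*2+3 = 5; b=1
e=7: odd, s = 5*2+7 = 17; b=2
e=14: not odd, s = 17-14 = 3; b=16
e=10: not odd, s = 3-10 = -7; b=26
e=2: not odd, s = (-7)-2 = -9; b=28
e=7: odd, s = (-9)*2+7 = -11; b=29
e=0: not odd, s = (-11)-0 = -11; b=29
e=13: odd, s = (-11)*2+13 = -9; b=30
s*b = (-9)*30 = -270

-270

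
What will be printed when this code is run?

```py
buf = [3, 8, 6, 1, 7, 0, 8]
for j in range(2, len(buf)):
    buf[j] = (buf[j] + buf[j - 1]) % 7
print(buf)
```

[3, 8, 0, 1, 1, 1, 2]

j=2: buf[2] = (6+8)%7 = 0 → [3, 8, 0, 1, 7, 0, 8]
j=3: buf[3] = (1+0)%7 = 1 → [3, 8, 0, 1, 7, 0, 8]
j=4: buf[4] = (7+1)%7 = 1 → [3, 8, 0, 1, 1, 0, 8]
j=5: buf[5] = (0+1)%7 = 1 → [3, 8, 0, 1, 1, 1, 8]
j=6: buf[6] = (8+1)%7 = 2 → [3, 8, 0, 1, 1, 1, 2]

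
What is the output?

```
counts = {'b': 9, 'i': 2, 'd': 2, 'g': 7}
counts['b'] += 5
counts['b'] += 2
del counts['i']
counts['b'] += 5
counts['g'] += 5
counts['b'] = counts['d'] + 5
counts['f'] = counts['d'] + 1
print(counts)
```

{'b': 7, 'd': 2, 'g': 12, 'f': 3}

counts['b'] = 9+5 = 14 → {'b': 14, 'i': 2, 'd': 2, 'g': 7}
counts['b'] = 14+2 = 16 → {'b': 16, 'i': 2, 'd': 2, 'g': 7}
del 'i' → {'b': 16, 'd': 2, 'g': 7}
counts['b'] = 16+5 = 21 → {'b': 21, 'd': 2, 'g': 7}
counts['g'] = 7+5 = 12 → {'b': 21, 'd': 2, 'g': 12}
counts['b'] = counts['d']+5 = 7 → {'b': 7, 'd': 2, 'g': 12}
counts['f'] = counts['d']+1 = 3 → {'b': 7, 'd': 2, 'g': 12, 'f': 3}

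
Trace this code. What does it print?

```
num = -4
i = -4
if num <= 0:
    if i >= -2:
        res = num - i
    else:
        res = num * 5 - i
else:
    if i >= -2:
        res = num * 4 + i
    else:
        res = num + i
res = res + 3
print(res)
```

-13

num=-4, i=-4
num <= 0 is True; i >= -2 is False
→ res = num * 5 - i = -16
res = (-16)+3 = -13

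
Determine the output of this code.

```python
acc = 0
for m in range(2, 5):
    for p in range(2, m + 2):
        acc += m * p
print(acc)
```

m=2,p=2: acc = 0+4 = 4
m=2,p=3: acc = 4+6 = 10
m=3,p=2: acc = 10+6 = 16
m=3,p=3: acc = 16+9 = 25
m=3,p=4: acc = 25+12 = 37
m=4,p=2: acc = 37+8 = 45
m=4,p=3: acc = 45+12 = 57
m=4,p=4: acc = 57+16 = 73
m=4,p=5: acc = 73+20 = 93

93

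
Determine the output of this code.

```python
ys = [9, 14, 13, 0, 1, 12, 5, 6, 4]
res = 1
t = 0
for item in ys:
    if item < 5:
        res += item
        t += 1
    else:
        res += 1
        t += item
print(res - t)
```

-50

item=9: not <5, res = 1+1 = 2; t=9
item=14: not <5, res = 2+1 = 3; t=23
item=13: not <5, res = 3+1 = 4; t=36
item=0: <5, res = 4+0 = 4; t=37
item=1: <5, res = 4+1 = 5; t=38
item=12: not <5, res = 5+1 = 6; t=50
item=5: not <5, res = 6+1 = 7; t=55
item=6: not <5, res = 7+1 = 8; t=61
item=4: <5, res = 8+4 = 12; t=62
res-t = 12-62 = -50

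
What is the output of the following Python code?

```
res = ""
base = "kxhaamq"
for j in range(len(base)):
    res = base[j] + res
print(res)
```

j=0: prepend 'k' → 'k'
j=1: prepend 'x' → 'xk'
j=2: prepend 'h' → 'hxk'
j=3: prepend 'a' → 'ahxk'
j=4: prepend 'a' → 'aahxk'
j=5: prepend 'm' → 'maahxk'
j=6: prepend 'q' → 'qmaahxk'

qmaahxk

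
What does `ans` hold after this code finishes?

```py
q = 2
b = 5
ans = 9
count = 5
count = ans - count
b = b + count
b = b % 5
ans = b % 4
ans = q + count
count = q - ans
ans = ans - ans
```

count = 9-5 = 4
b = 5+4 = 9
b = 9%5 = 4
ans = 4%4 = 0
ans = 2+4 = 6
count = 2-6 = -4
ans = 6-6 = 0

0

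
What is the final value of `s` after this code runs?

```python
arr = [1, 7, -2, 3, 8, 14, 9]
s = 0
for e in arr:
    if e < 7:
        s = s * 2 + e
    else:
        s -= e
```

-56

e=1: <7, s = 0*2+1 = 1
e=7: not <7, s = 1-7 = -6
e=-2: <7, s = (-6)*2+(-2) = -14
e=3: <7, s = (-14)*2+3 = -25
e=8: not <7, s = (-25)-8 = -33
e=14: not <7, s = (-33)-14 = -47
e=9: not <7, s = (-47)-9 = -56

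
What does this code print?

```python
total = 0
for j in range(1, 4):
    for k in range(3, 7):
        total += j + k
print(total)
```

78

j=1,k=3: total = 0+4 = 4
j=1,k=4: total = 4+5 = 9
j=1,k=5: total = 9+6 = 15
j=1,k=6: total = 15+7 = 22
j=2,k=3: total = 22+5 = 27
j=2,k=4: total = 27+6 = 33
j=2,k=5: total = 33+7 = 40
j=2,k=6: total = 40+8 = 48
j=3,k=3: total = 48+6 = 54
j=3,k=4: total = 54+7 = 61
j=3,k=5: total = 61+8 = 69
j=3,k=6: total = 69+9 = 78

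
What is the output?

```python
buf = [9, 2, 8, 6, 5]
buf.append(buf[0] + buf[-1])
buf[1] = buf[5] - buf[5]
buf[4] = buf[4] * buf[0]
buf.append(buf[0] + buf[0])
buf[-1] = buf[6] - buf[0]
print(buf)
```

[9, 0, 8, 6, 45, 14, 9]

append buf[0]+buf[-1] = 9+5 = 14 → [9, 2, 8, 6, 5, 14]
buf[1] = buf[5]-buf[5] = 14-14 = 0 → [9, 0, 8, 6, 5, 14]
buf[4] = buf[4]*buf[0] = 5*9 = 45 → [9, 0, 8, 6, 45, 14]
append buf[0]+buf[0] = 9+9 = 18 → [9, 0, 8, 6, 45, 14, 18]
buf[-1] = buf[6]-buf[0] = 18-9 = 9 → [9, 0, 8, 6, 45, 14, 9]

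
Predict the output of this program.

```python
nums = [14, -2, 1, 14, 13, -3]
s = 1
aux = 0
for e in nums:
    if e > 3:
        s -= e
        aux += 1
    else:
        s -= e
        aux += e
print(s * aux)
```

e=14: >3, s = 1-14 = -13; aux=1
e=-2: not >3, s = (-13)-(-2) = -11; aux=-1
e=1: not >3, s = (-11)-1 = -12; aux=0
e=14: >3, s = (-12)-14 = -26; aux=1
e=13: >3, s = (-26)-13 = -39; aux=2
e=-3: not >3, s = (-39)-(-3) = -36; aux=-1
s*aux = (-36)*(-1) = 36

36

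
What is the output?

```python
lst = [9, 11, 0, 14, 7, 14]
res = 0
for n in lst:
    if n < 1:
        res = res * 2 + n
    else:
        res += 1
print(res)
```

7

n=9: not <1, res = 0+1 = 1
n=11: not <1, res = 1+1 = 2
n=0: <1, res = 2*2+0 = 4
n=14: not <1, res = 4+1 = 5
n=7: not <1, res = 5+1 = 6
n=14: not <1, res = 6+1 = 7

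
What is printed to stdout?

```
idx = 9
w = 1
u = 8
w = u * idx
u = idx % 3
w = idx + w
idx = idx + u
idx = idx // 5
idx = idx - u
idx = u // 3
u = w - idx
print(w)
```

81

w = 8*9 = 72
u = 9%3 = 0
w = 9+72 = 81
idx = 9+0 = 9
idx = 9//5 = 1
idx = 1-0 = 1
idx = 0//3 = 0
u = 81-0 = 81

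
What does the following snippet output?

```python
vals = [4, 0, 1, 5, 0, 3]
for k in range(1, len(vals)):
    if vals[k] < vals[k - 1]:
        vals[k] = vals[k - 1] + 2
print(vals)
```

k=1: 0<4, vals[1] = 4+2 = 6 → [4, 6, 1, 5, 0, 3]
k=2: 1<6, vals[2] = 6+2 = 8 → [4, 6, 8, 5, 0, 3]
k=3: 5<8, vals[3] = 8+2 = 10 → [4, 6, 8, 10, 0, 3]
k=4: 0<10, vals[4] = 10+2 = 12 → [4, 6, 8, 10, 12, 3]
k=5: 3<12, vals[5] = 12+2 = 14 → [4, 6, 8, 10, 12, 14]

[4, 6, 8, 10, 12, 14]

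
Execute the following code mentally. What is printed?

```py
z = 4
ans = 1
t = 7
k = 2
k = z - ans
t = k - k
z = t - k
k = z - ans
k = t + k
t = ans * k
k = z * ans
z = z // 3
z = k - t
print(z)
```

1

k = 4-1 = 3
t = 3-3 = 0
z = 0-3 = -3
k = (-3)-1 = -4
k = 0+(-4) = -4
t = 1*(-4) = -4
k = (-3)*1 = -3
z = (-3)//3 = -1
z = (-3)-(-4) = 1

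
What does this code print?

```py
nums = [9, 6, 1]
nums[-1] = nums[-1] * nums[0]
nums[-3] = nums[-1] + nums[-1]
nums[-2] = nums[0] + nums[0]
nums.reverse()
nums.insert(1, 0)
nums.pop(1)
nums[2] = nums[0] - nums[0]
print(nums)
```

nums[-1] = nums[-1]*nums[0] = 1*9 = 9 → [9, 6, 9]
nums[-3] = nums[-1]+nums[-1] = 9+9 = 18 → [18, 6, 9]
nums[-2] = nums[0]+nums[0] = 18+18 = 36 → [18, 36, 9]
reverse → [9, 36, 18]
insert 0 at 1 → [9, 0, 36, 18]
pop(1) removes 0 → [9, 36, 18]
nums[2] = nums[0]-nums[0] = 9-9 = 0 → [9, 36, 0]

[9, 36, 0]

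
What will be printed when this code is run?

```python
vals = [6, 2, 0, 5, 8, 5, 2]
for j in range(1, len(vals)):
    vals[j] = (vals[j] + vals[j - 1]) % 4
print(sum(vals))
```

j=1: vals[1] = (2+6)%4 = 0 → [6, 0, 0, 5, 8, 5, 2]
j=2: vals[2] = (0+0)%4 = 0 → [6, 0, 0, 5, 8, 5, 2]
j=3: vals[3] = (5+0)%4 = 1 → [6, 0, 0, 1, 8, 5, 2]
j=4: vals[4] = (8+1)%4 = 1 → [6, 0, 0, 1, 1, 5, 2]
j=5: vals[5] = (5+1)%4 = 2 → [6, 0, 0, 1, 1, 2, 2]
j=6: vals[6] = (2+2)%4 = 0 → [6, 0, 0, 1, 1, 2, 0]
sum = 10

10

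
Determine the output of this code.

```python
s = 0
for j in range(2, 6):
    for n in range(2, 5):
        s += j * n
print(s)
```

126

j=2,n=2: s = 0+4 = 4
j=2,n=3: s = 4+6 = 10
j=2,n=4: s = 10+8 = 18
j=3,n=2: s = 18+6 = 24
j=3,n=3: s = 24+9 = 33
j=3,n=4: s = 33+12 = 45
j=4,n=2: s = 45+8 = 53
j=4,n=3: s = 53+12 = 65
j=4,n=4: s = 65+16 = 81
j=5,n=2: s = 81+10 = 91
j=5,n=3: s = 91+15 = 106
j=5,n=4: s = 106+20 = 126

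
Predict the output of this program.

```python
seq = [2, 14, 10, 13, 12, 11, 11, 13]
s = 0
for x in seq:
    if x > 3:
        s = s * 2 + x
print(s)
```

x=2: not >3
x=14: >3, s = 0*2+14 = 14
x=10: >3, s = 14*2+10 = 38
x=13: >3, s = 38*2+13 = 89
x=12: >3, s = 89*2+12 = 190
x=11: >3, s = 190*2+11 = 391
x=11: >3, s = 391*2+11 = 793
x=13: >3, s = 793*2+13 = 1599

1599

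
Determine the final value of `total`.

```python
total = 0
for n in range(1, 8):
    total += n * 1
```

n=1: total = 0+1*1 = 1
n=2: total = 1+2*1 = 3
n=3: total = 3+3*1 = 6
n=4: total = 6+4*1 = 10
n=5: total = 10+5*1 = 15
n=6: total = 15+6*1 = 21
n=7: total = 21+7*1 = 28

28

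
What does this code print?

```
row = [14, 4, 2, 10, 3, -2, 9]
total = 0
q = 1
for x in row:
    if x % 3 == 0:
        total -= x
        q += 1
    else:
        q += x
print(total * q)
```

-372

x=14: not %3==0; q=15
x=4: not %3==0; q=19
x=2: not %3==0; q=21
x=10: not %3==0; q=31
x=3: %3==0, total = 0-3 = -3; q=32
x=-2: not %3==0; q=30
x=9: %3==0, total = (-3)-9 = -12; q=31
total*q = (-12)*31 = -372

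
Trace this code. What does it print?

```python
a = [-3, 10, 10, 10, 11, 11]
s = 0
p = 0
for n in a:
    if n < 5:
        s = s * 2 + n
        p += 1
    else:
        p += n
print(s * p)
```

n=-3: <5, s = 0*2+(-3) = -3; p=1
n=10: not <5; p=11
n=10: not <5; p=21
n=10: not <5; p=31
n=11: not <5; p=42
n=11: not <5; p=53
s*p = (-3)*53 = -159

-159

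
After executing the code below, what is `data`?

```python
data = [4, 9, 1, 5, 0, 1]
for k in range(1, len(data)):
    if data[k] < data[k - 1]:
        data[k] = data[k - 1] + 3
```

[4, 9, 12, 15, 18, 21]

k=1: 9>=4, unchanged → [4, 9, 1, 5, 0, 1]
k=2: 1<9, data[2] = 9+3 = 12 → [4, 9, 12, 5, 0, 1]
k=3: 5<12, data[3] = 12+3 = 15 → [4, 9, 12, 15, 0, 1]
k=4: 0<15, data[4] = 15+3 = 18 → [4, 9, 12, 15, 18, 1]
k=5: 1<18, data[5] = 18+3 = 21 → [4, 9, 12, 15, 18, 21]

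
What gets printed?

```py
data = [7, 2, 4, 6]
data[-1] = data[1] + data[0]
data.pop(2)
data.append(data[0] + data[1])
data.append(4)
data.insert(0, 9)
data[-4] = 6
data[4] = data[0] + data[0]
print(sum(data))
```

data[-1] = data[1]+data[0] = 2+7 = 9 → [7, 2, 4, 9]
pop(2) removes 4 → [7, 2, 9]
append data[0]+data[1] = 7+2 = 9 → [7, 2, 9, 9]
append 4 → [7, 2, 9, 9, 4]
insert 9 at 0 → [9, 7, 2, 9, 9, 4]
data[-4] = 6 → [9, 7, 6, 9, 9, 4]
data[4] = data[0]+data[0] = 9+9 = 18 → [9, 7, 6, 9, 18, 4]
sum = 53

53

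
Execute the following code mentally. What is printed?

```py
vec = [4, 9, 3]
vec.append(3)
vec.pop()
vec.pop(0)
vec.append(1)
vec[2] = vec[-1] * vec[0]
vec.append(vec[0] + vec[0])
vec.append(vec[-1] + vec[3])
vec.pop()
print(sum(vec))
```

append 3 → [4, 9, 3, 3]
pop() removes 3 → [4, 9, 3]
pop(0) removes 4 → [9, 3]
append 1 → [9, 3, 1]
vec[2] = vec[-1]*vec[0] = 1*9 = 9 → [9, 3, 9]
append vec[0]+vec[0] = 9+9 = 18 → [9, 3, 9, 18]
append vec[-1]+vec[3] = 18+18 = 36 → [9, 3, 9, 18, 36]
pop() removes 36 → [9, 3, 9, 18]
sum = 39

39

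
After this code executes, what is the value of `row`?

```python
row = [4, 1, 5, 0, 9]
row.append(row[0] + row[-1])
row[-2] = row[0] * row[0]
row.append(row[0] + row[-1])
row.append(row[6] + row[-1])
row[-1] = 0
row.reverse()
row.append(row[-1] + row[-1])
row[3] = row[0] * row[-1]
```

[0, 17, 13, 0, 0, 5, 1, 4, 8]

append row[0]+row[-1] = 4+9 = 13 → [4, 1, 5, 0, 9, 13]
row[-2] = row[0]*row[0] = 4*4 = 16 → [4, 1, 5, 0, 16, 13]
append row[0]+row[-1] = 4+13 = 17 → [4, 1, 5, 0, 16, 13, 17]
append row[6]+row[-1] = 17+17 = 34 → [4, 1, 5, 0, 16, 13, 17, 34]
row[-1] = 0 → [4, 1, 5, 0, 16, 13, 17, 0]
reverse → [0, 17, 13, 16, 0, 5, 1, 4]
append row[-1]+row[-1] = 4+4 = 8 → [0, 17, 13, 16, 0, 5, 1, 4, 8]
row[3] = row[0]*row[-1] = 0*8 = 0 → [0, 17, 13, 0, 0, 5, 1, 4, 8]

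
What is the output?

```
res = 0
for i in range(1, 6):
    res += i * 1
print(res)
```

15

i=1: res = 0+1*1 = 1
i=2: res = 1+2*1 = 3
i=3: res = 3+3*1 = 6
i=4: res = 6+4*1 = 10
i=5: res = 10+5*1 = 15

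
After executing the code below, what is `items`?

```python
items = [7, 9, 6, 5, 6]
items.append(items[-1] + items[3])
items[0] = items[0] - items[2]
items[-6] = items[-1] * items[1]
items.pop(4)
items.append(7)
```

append items[-1]+items[3] = 6+5 = 11 → [7, 9, 6, 5, 6, 11]
items[0] = items[0]-items[2] = 7-6 = 1 → [1, 9, 6, 5, 6, 11]
items[-6] = items[-1]*items[1] = 11*9 = 99 → [99, 9, 6, 5, 6, 11]
pop(4) removes 6 → [99, 9, 6, 5, 11]
append 7 → [99, 9, 6, 5, 11, 7]

[99, 9, 6, 5, 11, 7]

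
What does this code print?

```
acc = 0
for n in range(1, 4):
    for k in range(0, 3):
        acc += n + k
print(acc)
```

27

n=1,k=0: acc = 0+1 = 1
n=1,k=1: acc = 1+2 = 3
n=1,k=2: acc = 3+3 = 6
n=2,k=0: acc = 6+2 = 8
n=2,k=1: acc = 8+3 = 11
n=2,k=2: acc = 11+4 = 15
n=3,k=0: acc = 15+3 = 18
n=3,k=1: acc = 18+4 = 22
n=3,k=2: acc = 22+5 = 27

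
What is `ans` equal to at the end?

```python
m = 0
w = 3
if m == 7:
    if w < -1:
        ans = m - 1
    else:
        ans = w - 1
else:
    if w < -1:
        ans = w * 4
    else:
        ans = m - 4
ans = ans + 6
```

2

m=0, w=3
m == 7 is False; w < -1 is False
→ ans = m - 4 = -4
ans = (-4)+6 = 2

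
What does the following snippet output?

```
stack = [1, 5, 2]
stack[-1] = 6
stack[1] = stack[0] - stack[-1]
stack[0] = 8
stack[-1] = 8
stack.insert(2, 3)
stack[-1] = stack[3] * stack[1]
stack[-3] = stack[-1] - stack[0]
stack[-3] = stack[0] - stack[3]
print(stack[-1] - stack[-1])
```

0

stack[-1] = 6 → [1, 5, 6]
stack[1] = stack[0]-stack[-1] = 1-6 = -5 → [1, -5, 6]
stack[0] = 8 → [8, -5, 6]
stack[-1] = 8 → [8, -5, 8]
insert 3 at 2 → [8, -5, 3, 8]
stack[-1] = stack[3]*stack[1] = 8*(-5) = -40 → [8, -5, 3, -40]
stack[-3] = stack[-1]-stack[0] = (-40)-8 = -48 → [8, -48, 3, -40]
stack[-3] = stack[0]-stack[3] = 8-(-40) = 48 → [8, 48, 3, -40]
stack[-1]-stack[-1] = (-40)-(-40) = 0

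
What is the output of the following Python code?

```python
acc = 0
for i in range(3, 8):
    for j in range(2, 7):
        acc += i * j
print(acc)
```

500

i=3,j=2: acc = 0+6 = 6
i=3,j=3: acc = 6+9 = 15
i=3,j=4: acc = 15+12 = 27
i=3,j=5: acc = 27+15 = 42
i=3,j=6: acc = 42+18 = 60
i=4,j=2: acc = 60+8 = 68
i=4,j=3: acc = 68+12 = 80
i=4,j=4: acc = 80+16 = 96
i=4,j=5: acc = 96+20 = 116
i=4,j=6: acc = 116+24 = 140
i=5,j=2: acc = 140+10 = 150
i=5,j=3: acc = 150+15 = 165
i=5,j=4: acc = 165+20 = 185
i=5,j=5: acc = 185+25 = 210
i=5,j=6: acc = 210+30 = 240
i=6,j=2: acc = 240+12 = 252
i=6,j=3: acc = 252+18 = 270
i=6,j=4: acc = 270+24 = 294
i=6,j=5: acc = 294+30 = 324
i=6,j=6: acc = 324+36 = 360
i=7,j=2: acc = 360+14 = 374
i=7,j=3: acc = 374+21 = 395
i=7,j=4: acc = 395+28 = 423
i=7,j=5: acc = 423+35 = 458
i=7,j=6: acc = 458+42 = 500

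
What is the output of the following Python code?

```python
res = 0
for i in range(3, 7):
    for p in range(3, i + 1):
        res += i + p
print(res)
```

i=3,p=3: res = 0+6 = 6
i=4,p=3: res = 6+7 = 13
i=4,p=4: res = 13+8 = 21
i=5,p=3: res = 21+8 = 29
i=5,p=4: res = 29+9 = 38
i=5,p=5: res = 38+10 = 48
i=6,p=3: res = 48+9 = 57
i=6,p=4: res = 57+10 = 67
i=6,p=5: res = 67+11 = 78
i=6,p=6: res = 78+12 = 90

90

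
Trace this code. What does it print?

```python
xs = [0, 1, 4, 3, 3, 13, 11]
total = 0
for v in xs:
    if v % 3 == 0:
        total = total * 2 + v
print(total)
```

v=0: %3==0, total = 0*2+0 = 0
v=1: not %3==0
v=4: not %3==0
v=3: %3==0, total = 0*2+3 = 3
v=3: %3==0, total = 3*2+3 = 9
v=13: not %3==0
v=11: not %3==0

9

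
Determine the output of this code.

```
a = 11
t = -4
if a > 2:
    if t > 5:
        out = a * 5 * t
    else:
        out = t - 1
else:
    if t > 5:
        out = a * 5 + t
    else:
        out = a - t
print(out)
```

-5

a=11, t=-4
a > 2 is True; t > 5 is False
→ out = t - 1 = -5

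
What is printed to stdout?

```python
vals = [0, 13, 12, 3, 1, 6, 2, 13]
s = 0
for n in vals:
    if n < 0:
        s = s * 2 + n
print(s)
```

n=0: not <0
n=13: not <0
n=12: not <0
n=3: not <0
n=1: not <0
n=6: not <0
n=2: not <0
n=13: not <0

0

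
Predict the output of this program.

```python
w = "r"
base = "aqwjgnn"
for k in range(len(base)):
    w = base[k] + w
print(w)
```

nngjwqar

k=0: prepend 'a' → 'ar'
k=1: prepend 'q' → 'qar'
k=2: prepend 'w' → 'wqar'
k=3: prepend 'j' → 'jwqar'
k=4: prepend 'g' → 'gjwqar'
k=5: prepend 'n' → 'ngjwqar'
k=6: prepend 'n' → 'nngjwqar'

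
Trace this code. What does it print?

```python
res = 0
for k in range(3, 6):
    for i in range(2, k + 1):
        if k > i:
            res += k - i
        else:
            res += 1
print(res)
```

13

k=3,i=2: 3>2, res = 0+1 = 1
k=3,i=3: not 3>3, res = 1+1 = 2
k=4,i=2: 4>2, res = 2+2 = 4
k=4,i=3: 4>3, res = 4+1 = 5
k=4,i=4: not 4>4, res = 5+1 = 6
k=5,i=2: 5>2, res = 6+3 = 9
k=5,i=3: 5>3, res = 9+2 = 11
k=5,i=4: 5>4, res = 11+1 = 12
k=5,i=5: not 5>5, res = 12+1 = 13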